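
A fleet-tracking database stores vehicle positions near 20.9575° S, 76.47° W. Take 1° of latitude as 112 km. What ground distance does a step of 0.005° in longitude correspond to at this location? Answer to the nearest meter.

0.005° of longitude at 20.9575° is 0.005 × 112000 × cos 20.9575° ≈ 0.005 × 104591 = 522.954 m.

523 meters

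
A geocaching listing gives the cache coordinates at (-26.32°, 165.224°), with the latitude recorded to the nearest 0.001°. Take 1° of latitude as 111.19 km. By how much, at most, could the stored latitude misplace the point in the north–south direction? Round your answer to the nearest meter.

56 meters

Rounding to 3 decimal places leaves the latitude within ±0.0005° of the true value.
Along the meridian that is 0.0005° × 111190 m/° = 55.595 m.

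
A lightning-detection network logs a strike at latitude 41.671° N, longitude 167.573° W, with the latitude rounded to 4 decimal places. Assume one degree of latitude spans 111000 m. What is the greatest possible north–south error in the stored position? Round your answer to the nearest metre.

6 metres

Rounding to 4 decimal places leaves the latitude within ±5e-05° of the true value.
Along the meridian that is 5e-05° × 111000 m/° = 5.55 m.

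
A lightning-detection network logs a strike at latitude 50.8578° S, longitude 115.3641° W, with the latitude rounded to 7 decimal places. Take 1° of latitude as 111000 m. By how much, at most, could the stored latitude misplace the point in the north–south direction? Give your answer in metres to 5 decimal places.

0.00555 metres

Rounding to 7 decimal places leaves the latitude within ±5e-08° of the true value.
North–south distance: 5e-08° × 111000 m/° = 0.00555 m.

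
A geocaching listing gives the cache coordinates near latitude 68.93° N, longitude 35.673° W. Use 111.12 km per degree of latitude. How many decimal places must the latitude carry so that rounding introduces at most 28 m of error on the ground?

4

One degree of latitude covers 111120 m.
With N decimal places the half-ulp bound is 0.5·10⁻ᴺ°, or 0.5·10⁻ᴺ × 111120 m on the ground.
Setting 55560 × 10⁻ᴺ ≤ 28 gives 10ᴺ ≥ 1984, i.e. N ≥ 3.30.
So 4 decimal places suffice (5.56 m); 3 would allow up to 55.6 m.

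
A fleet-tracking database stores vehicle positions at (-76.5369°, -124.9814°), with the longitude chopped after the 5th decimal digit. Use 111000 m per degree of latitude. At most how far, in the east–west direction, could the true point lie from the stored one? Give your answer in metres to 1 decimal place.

0.3 metres

Truncating at 5 decimal places can drop up to a full unit in the last place, so the longitude may be off by as much as 1e-05°.
At latitude 76.5369° a degree of longitude spans 111000 m × cos 76.5369° = 111000 × 0.2328 ≈ 25842.9 m.
Maximum E–W displacement: 1e-05 × 25842.9 = 0.258429 m.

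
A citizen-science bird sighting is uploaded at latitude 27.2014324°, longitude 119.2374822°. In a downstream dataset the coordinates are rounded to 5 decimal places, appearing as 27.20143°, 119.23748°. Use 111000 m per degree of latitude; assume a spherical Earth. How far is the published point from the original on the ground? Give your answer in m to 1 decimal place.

0.3 m

The latitude changed by +0.0000024° and the longitude by +0.0000022°.
N–S: 0.0000024° × 111000 m/° = 0.2664 m.
East–west at this latitude: 0.0000022° × 111000 × cos 27.2014° ≈ 0.0000022 × 98724 = 0.217193 m.
Hypotenuse of the two orthogonal shifts: √(0.2664² + 0.217193²) = 0.343717 m.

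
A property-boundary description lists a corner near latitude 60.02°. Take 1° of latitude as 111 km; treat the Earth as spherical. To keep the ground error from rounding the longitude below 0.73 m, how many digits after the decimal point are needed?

At 60.02° one degree of longitude covers 111000 × cos 60.02° ≈ 111000 × 0.4997 ≈ 55466.4 m.
N decimal places → at most half a unit in the last place, 0.5 × 10⁻ᴺ° = 55466.4/2 × 10⁻ᴺ m.
Need 0.5 × 55466.4 × 10⁻ᴺ ≤ 0.73 → 10⁻ᴺ ≤ 2.632e-05, so N ≥ 4.58.
N = 4 would give 2.77 m (too coarse); N = 5 gives 0.277 m ≤ 0.73 m.

5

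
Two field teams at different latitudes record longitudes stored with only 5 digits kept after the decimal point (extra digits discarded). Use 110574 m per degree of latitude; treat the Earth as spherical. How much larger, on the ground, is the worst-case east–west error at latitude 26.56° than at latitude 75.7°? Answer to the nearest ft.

2 ft

Truncating at 5 decimal places can drop up to a full unit in the last place, so the longitude may be off by as much as 1e-05°.
At 26.56°: 1e-05° × 110574 × cos 26.56° = 1e-05 × 110574 × 0.8945 ≈ 0.98905 m.
Error at 75.7° = 1e-05° × 110574 × cos 75.7° ≈ 1.1057 × 0.2470 = 0.27312 m.
Difference: 0.98905 − 0.27312 = 0.71593 m.
Converting: 0.715931 m × 3.2808 ft/m ≈ 2.3489 ft.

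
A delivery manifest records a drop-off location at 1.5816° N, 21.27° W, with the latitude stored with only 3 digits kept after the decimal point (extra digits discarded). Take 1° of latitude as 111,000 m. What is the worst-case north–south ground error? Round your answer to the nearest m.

Truncating at 3 decimal places can drop up to a full unit in the last place, so the latitude may be off by as much as 0.001°.
North–south distance: 0.001° × 111000 m/° = 111 m.

111 m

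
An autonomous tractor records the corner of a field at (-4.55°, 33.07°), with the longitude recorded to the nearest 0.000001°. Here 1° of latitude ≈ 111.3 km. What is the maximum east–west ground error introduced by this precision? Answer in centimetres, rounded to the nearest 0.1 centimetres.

Rounding to 6 decimal places leaves the longitude within ±5e-07° of the true value.
One degree of longitude at 4.55° is 111300 × cos 4.55° ≈ 111300 × 0.9968 = 110949 m.
East–west error: 5e-07° × 110949 m/° ≈ 0.0554746 m.
That is 0.0554746 m = 5.5475 cm.

5.5 centimetres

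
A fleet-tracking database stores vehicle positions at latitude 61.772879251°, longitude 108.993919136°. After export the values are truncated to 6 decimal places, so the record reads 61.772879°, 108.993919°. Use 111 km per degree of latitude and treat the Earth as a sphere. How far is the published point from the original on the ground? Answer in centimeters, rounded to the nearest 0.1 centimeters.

The latitude changed by +0.000000251° and the longitude by +0.000000136°.
N–S: 0.000000251° × 111000 m/° = 0.027861 m.
E–W at 61.7729°: 0.000000136° × 111000 × cos 61.7729° = 0.000000136 × 111000 × 0.4730 ≈ 0.00713992 m.
Combined displacement = (0.027861² + 0.00713992²)^½ ≈ 0.0287613 m.
That is 0.0287613 m = 2.8761 cm.

2.9 centimeters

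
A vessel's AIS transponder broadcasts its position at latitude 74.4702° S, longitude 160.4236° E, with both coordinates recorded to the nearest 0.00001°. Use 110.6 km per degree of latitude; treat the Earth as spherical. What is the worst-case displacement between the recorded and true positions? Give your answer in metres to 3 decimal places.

Rounding to 5 decimal places leaves each coordinate within ±5e-06° of the true value.
N–S: 5e-06° × 110600 m/° = 0.553 m.
Longitude error → 5e-06 × 110600 × cos 74.4702° = 5e-06 × 110600 × 0.2677 ≈ 0.14806 m.
Worst case both components are at the extreme and orthogonal: √(0.553² + 0.14806²) ≈ 0.572478 m.

0.572 metres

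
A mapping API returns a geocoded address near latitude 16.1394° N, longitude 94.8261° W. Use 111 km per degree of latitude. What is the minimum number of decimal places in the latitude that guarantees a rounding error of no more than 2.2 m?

One degree of latitude covers 111000 m.
With N decimal places the half-ulp bound is 0.5·10⁻ᴺ°, or 0.5·10⁻ᴺ × 111000 m on the ground.
Setting 55500 × 10⁻ᴺ ≤ 2.2 gives 10ᴺ ≥ 2.523e+04, i.e. N ≥ 4.40.
So 5 decimal places suffice (0.555 m); 4 would allow up to 5.55 m.

5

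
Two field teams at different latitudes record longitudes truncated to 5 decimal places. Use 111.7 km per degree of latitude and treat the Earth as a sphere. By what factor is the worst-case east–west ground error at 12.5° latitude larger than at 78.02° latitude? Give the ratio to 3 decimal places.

Truncating at 5 decimal places can drop up to a full unit in the last place, so the longitude may be off by as much as 1e-05°.
At 12.5°: 1e-05° × 111700 × cos 12.5° = 1e-05 × 111700 × 0.9763 ≈ 1.0905 m.
At 78.02°: 1e-05° × 111700 × cos 78.02° = 1e-05 × 111700 × 0.2076 ≈ 0.23186 m.
Ratio: 1.0905 / 0.23186 = cos 12.5° / cos 78.02° ≈ 4.7034.

4.703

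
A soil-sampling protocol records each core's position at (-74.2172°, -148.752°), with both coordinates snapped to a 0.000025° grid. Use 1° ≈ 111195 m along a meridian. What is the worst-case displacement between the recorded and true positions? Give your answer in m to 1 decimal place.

1.4 m

With a 0.000025° grid the true value lies within half a step, ±0.000025°/2 = ±1.25e-05°, of the stored one.
N–S: 1.25e-05° × 111195 m/° = 1.38994 m.
East–west component at 74.2172°: 1.25e-05° × 111195 × cos 74.2172° ≈ 1.25e-05 × 30244.1 ≈ 0.378051 m.
Combining orthogonally: (1.38994² + 0.378051²)^½ ≈ 1.44043 m.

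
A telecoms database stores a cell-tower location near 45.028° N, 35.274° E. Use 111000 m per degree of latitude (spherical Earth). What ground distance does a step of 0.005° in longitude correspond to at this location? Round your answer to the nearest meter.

392 meters

At 45.028° a degree of longitude is 111000 × cos 45.028° ≈ 78450.5 m, so 0.005° corresponds to 392.252 m.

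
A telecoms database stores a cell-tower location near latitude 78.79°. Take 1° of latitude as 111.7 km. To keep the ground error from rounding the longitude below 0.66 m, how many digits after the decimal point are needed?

5

At 78.79° one degree of longitude covers 111700 × cos 78.79° ≈ 111700 × 0.1944 ≈ 21715.1 m.
With N decimal places the half-ulp bound is 0.5·10⁻ᴺ°, or 0.5·10⁻ᴺ × 21715.1 m on the ground.
Need 0.5 × 21715.1 × 10⁻ᴺ ≤ 0.66 → 10⁻ᴺ ≤ 6.079e-05, so N ≥ 4.22.
N = 4 would give 1.09 m (too coarse); N = 5 gives 0.109 m ≤ 0.66 m.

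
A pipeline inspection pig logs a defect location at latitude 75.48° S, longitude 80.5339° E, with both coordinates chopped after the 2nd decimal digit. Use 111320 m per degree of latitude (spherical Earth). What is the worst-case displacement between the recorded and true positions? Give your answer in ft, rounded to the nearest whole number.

3765 ft

Truncating at 2 decimal places can drop up to a full unit in the last place, so each coordinate may be off by as much as 0.01°.
Latitude error → 0.01 × 111320 = 1113.2 m along the meridian.
East–west component at 75.48°: 0.01° × 111320 × cos 75.48° ≈ 0.01 × 27909.9 ≈ 279.099 m.
The two errors are perpendicular, so the maximum displacement is √(1113.2² + 279.099²) ≈ 1147.65 m.
Converting: 1147.65 m × 3.2808 ft/m ≈ 3765.3 ft.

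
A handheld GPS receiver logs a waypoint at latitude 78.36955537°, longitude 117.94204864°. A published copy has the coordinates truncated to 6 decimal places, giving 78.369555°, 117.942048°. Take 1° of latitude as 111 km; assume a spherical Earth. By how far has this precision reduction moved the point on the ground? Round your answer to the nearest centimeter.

4 centimeters

Δlat = 78.36955537 − 78.369555 = +0.00000037°; Δlon = 117.94204864 − 117.942048 = +0.00000064°.
N–S: 0.00000037° × 111000 m/° = 0.04107 m.
East–west at this latitude: 0.00000064° × 111000 × cos 78.3696° ≈ 0.00000064 × 22377.4 = 0.0143216 m.
Distance: √(0.04107² + 0.0143216²) ≈ 0.0434954 m.
That is 0.0434954 m = 4.3495 cm.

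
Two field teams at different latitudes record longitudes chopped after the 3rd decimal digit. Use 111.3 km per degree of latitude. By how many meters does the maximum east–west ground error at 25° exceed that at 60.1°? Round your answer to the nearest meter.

Truncating at 3 decimal places can drop up to a full unit in the last place, so the longitude may be off by as much as 0.001°.
Error at 25° = 0.001° × 111300 × cos 25° ≈ 111.3 × 0.9063 = 100.87 m.
Error at 60.1° = 0.001° × 111300 × cos 60.1° ≈ 111.3 × 0.4985 = 55.482 m.
So the lower-latitude error exceeds the higher by 100.87 − 55.482 = 45.39 m.

45 meters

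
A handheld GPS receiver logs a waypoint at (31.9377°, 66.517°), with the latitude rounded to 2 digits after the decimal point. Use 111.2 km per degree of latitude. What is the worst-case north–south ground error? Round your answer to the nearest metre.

Rounding to 2 decimal places leaves the latitude within ±0.005° of the true value.
So the N–S error is at most 0.005 × 111200 = 556 m.

556 metres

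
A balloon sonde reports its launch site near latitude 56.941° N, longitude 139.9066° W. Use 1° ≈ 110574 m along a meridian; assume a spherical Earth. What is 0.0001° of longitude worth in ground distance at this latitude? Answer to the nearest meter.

6 meters

At 56.941° a degree of longitude is 110574 × cos 56.941° ≈ 60318.4 m, so 0.0001° corresponds to 6.03184 m.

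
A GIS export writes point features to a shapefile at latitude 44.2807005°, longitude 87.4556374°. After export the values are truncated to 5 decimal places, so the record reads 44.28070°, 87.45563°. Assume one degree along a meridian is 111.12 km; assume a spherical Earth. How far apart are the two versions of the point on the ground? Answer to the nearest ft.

2 ft

The latitude changed by +0.0000005° and the longitude by +0.0000074°.
North–south shift: 0.0000005 × 111120 = 0.05556 m.
E–W at 44.2807°: 0.0000074° × 111120 × cos 44.2807° = 0.0000074 × 111120 × 0.7159 ≈ 0.588699 m.
Distance: √(0.05556² + 0.588699²) ≈ 0.591315 m.
Converting: 0.591315 m × 3.2808 ft/m ≈ 1.94 ft.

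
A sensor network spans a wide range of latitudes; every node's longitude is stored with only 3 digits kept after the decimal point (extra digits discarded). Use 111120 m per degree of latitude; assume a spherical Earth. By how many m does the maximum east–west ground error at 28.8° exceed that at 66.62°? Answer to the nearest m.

53 m

Truncating at 3 decimal places can drop up to a full unit in the last place, so the longitude may be off by as much as 0.001°.
At 28.8°: 0.001° × 111120 × cos 28.8° = 0.001 × 111120 × 0.8763 ≈ 97.375 m.
At 66.62°: 0.001° × 111120 × cos 66.62° = 0.001 × 111120 × 0.3968 ≈ 44.095 m.
Difference: 97.375 − 44.095 = 53.28 m.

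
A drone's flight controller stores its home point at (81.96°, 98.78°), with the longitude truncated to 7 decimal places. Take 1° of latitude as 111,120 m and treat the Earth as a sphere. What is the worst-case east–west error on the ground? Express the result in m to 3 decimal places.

0.002 m

Truncating at 7 decimal places can drop up to a full unit in the last place, so the longitude may be off by as much as 1e-07°.
Parallels shrink by cos φ, so at 81.96° a degree of longitude is 111120 × 0.1399 ≈ 15541.7 m.
East–west error: 1e-07° × 15541.7 m/° ≈ 0.00155417 m.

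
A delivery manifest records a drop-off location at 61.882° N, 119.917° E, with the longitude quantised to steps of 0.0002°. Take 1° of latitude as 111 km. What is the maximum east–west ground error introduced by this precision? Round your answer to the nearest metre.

With a 0.0002° grid the true value lies within half a step, ±0.0002°/2 = ±0.0001°, of the stored one.
At latitude 61.882° a degree of longitude spans 111000 m × cos 61.882° = 111000 × 0.4713 ≈ 52313.1 m.
Maximum E–W displacement: 0.0001 × 52313.1 = 5.23131 m.

5 metres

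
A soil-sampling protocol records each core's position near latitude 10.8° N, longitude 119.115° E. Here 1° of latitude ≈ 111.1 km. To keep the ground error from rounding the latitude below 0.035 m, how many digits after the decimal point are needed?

7

One degree of latitude covers 111100 m.
With N decimal places the half-ulp bound is 0.5·10⁻ᴺ°, or 0.5·10⁻ᴺ × 111100 m on the ground.
Setting 55550 × 10⁻ᴺ ≤ 0.035 gives 10ᴺ ≥ 1.587e+06, i.e. N ≥ 6.20.
So 7 decimal places suffice (0.00556 m); 6 would allow up to 0.0555 m.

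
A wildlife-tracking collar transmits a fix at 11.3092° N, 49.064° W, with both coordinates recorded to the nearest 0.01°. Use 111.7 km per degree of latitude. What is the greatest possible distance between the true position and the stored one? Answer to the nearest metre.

782 metres

Rounding to 2 decimal places leaves each coordinate within ±0.005° of the true value.
North–south component: 0.005° × 111700 = 558.5 m.
East–west component at 11.3092°: 0.005° × 111700 × cos 11.3092° ≈ 0.005 × 109531 ≈ 547.656 m.
Worst case both components are at the extreme and orthogonal: √(558.5² + 547.656²) ≈ 782.208 m.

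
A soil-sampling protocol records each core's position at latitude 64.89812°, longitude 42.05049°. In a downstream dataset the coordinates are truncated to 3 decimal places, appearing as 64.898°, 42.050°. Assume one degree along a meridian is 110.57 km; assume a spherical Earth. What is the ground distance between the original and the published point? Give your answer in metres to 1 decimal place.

Δlat = 64.89812 − 64.898 = +0.00012°; Δlon = 42.05049 − 42.050 = +0.00049°.
N–S: 0.00012° × 110570 m/° = 13.2684 m.
E–W at 64.898°: 0.00049° × 110570 × cos 64.898° = 0.00049 × 110570 × 0.4242 ≈ 22.9845 m.
Hypotenuse of the two orthogonal shifts: √(13.2684² + 22.9845²) = 26.5394 m.

26.5 metres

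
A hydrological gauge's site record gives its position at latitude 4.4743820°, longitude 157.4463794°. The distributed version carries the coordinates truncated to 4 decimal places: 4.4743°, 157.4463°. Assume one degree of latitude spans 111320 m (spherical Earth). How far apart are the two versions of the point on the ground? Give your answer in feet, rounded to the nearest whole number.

The latitude changed by +0.0000820° and the longitude by +0.0000794°.
North–south shift: 0.0000820 × 111320 = 9.12824 m.
E–W at 4.4743°: 0.0000794° × 111320 × cos 4.4743° = 0.0000794 × 111320 × 0.9970 ≈ 8.81187 m.
Combined displacement = (9.12824² + 8.81187²)^½ ≈ 12.6875 m.
Converting: 12.6875 m × 3.2808 ft/m ≈ 41.626 ft.

42 feet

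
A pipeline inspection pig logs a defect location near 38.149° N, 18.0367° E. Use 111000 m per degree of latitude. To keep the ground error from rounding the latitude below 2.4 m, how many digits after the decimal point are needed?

5 decimal places

One degree of latitude covers 111000 m.
With N decimal places the half-ulp bound is 0.5·10⁻ᴺ°, or 0.5·10⁻ᴺ × 111000 m on the ground.
Setting 55500 × 10⁻ᴺ ≤ 2.4 gives 10ᴺ ≥ 2.312e+04, i.e. N ≥ 4.36.
N = 4 would give 5.55 m (too coarse); N = 5 gives 0.555 m ≤ 2.4 m.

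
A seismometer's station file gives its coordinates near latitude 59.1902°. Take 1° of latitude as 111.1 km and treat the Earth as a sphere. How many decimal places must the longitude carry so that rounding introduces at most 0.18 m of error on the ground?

6 decimal places

At 59.1902° one degree of longitude covers 111100 × cos 59.1902° ≈ 111100 × 0.5122 ≈ 56904.3 m.
With N decimal places the half-ulp bound is 0.5·10⁻ᴺ°, or 0.5·10⁻ᴺ × 56904.3 m on the ground.
Need 0.5 × 56904.3 × 10⁻ᴺ ≤ 0.18 → 10⁻ᴺ ≤ 6.326e-06, so N ≥ 5.20.
N = 5 would give 0.285 m (too coarse); N = 6 gives 0.0285 m ≤ 0.18 m.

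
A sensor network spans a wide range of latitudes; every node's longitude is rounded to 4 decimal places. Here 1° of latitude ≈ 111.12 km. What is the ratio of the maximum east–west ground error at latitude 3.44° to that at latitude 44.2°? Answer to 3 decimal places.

1.392

Rounding to 4 decimal places leaves the longitude within ±5e-05° of the true value.
At 3.44°: 5e-05° × 111120 × cos 3.44° = 5e-05 × 111120 × 0.9982 ≈ 5.546 m.
Error at 44.2° = 5e-05° × 111120 × cos 44.2° ≈ 5.556 × 0.7169 = 3.9832 m.
The ratio reduces to cos 3.44° / cos 44.2° = 0.9982/0.7169 ≈ 1.3924.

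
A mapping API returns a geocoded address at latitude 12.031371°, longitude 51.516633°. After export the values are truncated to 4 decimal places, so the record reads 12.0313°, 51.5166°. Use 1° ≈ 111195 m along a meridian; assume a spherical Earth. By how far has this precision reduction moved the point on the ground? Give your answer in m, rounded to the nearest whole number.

9 m

Δlat = 12.031371 − 12.0313 = +0.000071°; Δlon = 51.516633 − 51.5166 = +0.000033°.
N–S: 0.000071° × 111195 m/° = 7.89485 m.
East–west at this latitude: 0.000033° × 111195 × cos 12.0313° ≈ 0.000033 × 108752 = 3.58883 m.
Combined displacement = (7.89485² + 3.58883²)^½ ≈ 8.67227 m.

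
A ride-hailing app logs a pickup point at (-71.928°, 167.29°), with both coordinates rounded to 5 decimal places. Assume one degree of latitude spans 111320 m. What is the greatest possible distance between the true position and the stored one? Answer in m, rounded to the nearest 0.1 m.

0.6 m

Rounding to 5 decimal places leaves each coordinate within ±5e-06° of the true value.
N–S: 5e-06° × 111320 m/° = 0.5566 m.
E–W at 71.928°: 5e-06° × 111320 × cos 71.928° = 5e-06 × 111320 × 0.3102 ≈ 0.172664 m.
Combining orthogonally: (0.5566² + 0.172664²)^½ ≈ 0.582766 m.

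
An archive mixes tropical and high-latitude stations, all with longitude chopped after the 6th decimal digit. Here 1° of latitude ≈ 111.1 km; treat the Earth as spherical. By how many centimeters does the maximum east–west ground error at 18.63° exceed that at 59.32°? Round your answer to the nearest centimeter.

Truncating at 6 decimal places can drop up to a full unit in the last place, so the longitude may be off by as much as 1e-06°.
Error at 18.63° = 1e-06° × 111100 × cos 18.63° ≈ 0.1111 × 0.9476 = 0.10528 m.
At 59.32°: 1e-06° × 111100 × cos 59.32° = 1e-06 × 111100 × 0.5102 ≈ 0.056688 m.
So the lower-latitude error exceeds the higher by 0.10528 − 0.056688 = 0.048591 m.
That is 0.0485905 m = 4.8591 cm.

5 centimeters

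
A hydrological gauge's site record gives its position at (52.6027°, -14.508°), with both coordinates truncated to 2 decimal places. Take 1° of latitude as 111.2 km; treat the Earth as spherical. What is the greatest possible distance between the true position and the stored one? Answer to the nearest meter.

1301 meters

Truncating at 2 decimal places can drop up to a full unit in the last place, so each coordinate may be off by as much as 0.01°.
N–S: 0.01° × 111200 m/° = 1112 m.
East–west component at 52.6027°: 0.01° × 111200 × cos 52.6027° ≈ 0.01 × 67536 ≈ 675.36 m.
Worst case both components are at the extreme and orthogonal: √(1112² + 675.36²) ≈ 1301.02 m.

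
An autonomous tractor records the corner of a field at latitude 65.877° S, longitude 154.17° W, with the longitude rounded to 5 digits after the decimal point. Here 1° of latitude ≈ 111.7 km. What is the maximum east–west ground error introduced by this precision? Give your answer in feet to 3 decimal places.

0.749 feet

Rounding to 5 decimal places leaves the longitude within ±5e-06° of the true value.
Parallels shrink by cos φ, so at 65.877° a degree of longitude is 111700 × 0.4087 ≈ 45651.4 m.
East–west error: 5e-06° × 45651.4 m/° ≈ 0.228257 m.
Converting: 0.228257 m × 3.2808 ft/m ≈ 0.74888 ft.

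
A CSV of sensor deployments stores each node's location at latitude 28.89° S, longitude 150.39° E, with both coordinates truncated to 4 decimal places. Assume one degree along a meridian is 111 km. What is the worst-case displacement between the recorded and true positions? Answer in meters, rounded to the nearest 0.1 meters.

Truncating at 4 decimal places can drop up to a full unit in the last place, so each coordinate may be off by as much as 0.0001°.
N–S: 0.0001° × 111000 m/° = 11.1 m.
Longitude error → 0.0001 × 111000 × cos 28.89° = 0.0001 × 111000 × 0.8755 ≈ 9.71859 m.
Combining orthogonally: (11.1² + 9.71859²)^½ ≈ 14.7533 m.

14.8 meters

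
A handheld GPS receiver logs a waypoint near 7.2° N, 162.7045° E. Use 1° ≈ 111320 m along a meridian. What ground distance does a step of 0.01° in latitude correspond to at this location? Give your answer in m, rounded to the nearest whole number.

1113 m

0.01° × 111320 m/° = 1113.2 m.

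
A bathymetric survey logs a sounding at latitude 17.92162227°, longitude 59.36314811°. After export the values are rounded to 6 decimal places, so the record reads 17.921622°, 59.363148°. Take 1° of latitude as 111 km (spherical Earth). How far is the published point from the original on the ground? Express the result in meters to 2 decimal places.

0.03 meters

The latitude changed by +0.00000027° and the longitude by +0.00000011°.
N–S: 0.00000027° × 111000 m/° = 0.02997 m.
E–W at 17.9216°: 0.00000011° × 111000 × cos 17.9216° = 0.00000011 × 111000 × 0.9515 ≈ 0.0116176 m.
Hypotenuse of the two orthogonal shifts: √(0.02997² + 0.0116176²) = 0.0321429 m.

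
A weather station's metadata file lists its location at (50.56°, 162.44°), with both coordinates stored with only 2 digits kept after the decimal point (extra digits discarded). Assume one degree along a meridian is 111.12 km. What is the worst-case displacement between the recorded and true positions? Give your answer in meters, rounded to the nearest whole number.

1316 meters

Truncating at 2 decimal places can drop up to a full unit in the last place, so each coordinate may be off by as much as 0.01°.
North–south component: 0.01° × 111120 = 1111.2 m.
East–west component at 50.56°: 0.01° × 111120 × cos 50.56° ≈ 0.01 × 70591.2 ≈ 705.912 m.
Combining orthogonally: (1111.2² + 705.912²)^½ ≈ 1316.46 m.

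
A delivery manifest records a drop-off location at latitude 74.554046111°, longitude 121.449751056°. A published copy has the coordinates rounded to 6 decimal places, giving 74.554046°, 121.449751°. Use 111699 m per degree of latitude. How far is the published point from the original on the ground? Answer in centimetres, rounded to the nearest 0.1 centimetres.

1.3 centimetres

Δlat = 74.554046111 − 74.554046 = +0.000000111°; Δlon = 121.449751056 − 121.449751 = +0.000000056°.
N–S: 0.000000111° × 111699 m/° = 0.0123986 m.
E–W at 74.554°: 0.000000056° × 111699 × cos 74.554° = 0.000000056 × 111699 × 0.2663 ≈ 0.00166593 m.
Distance: √(0.0123986² + 0.00166593²) ≈ 0.01251 m.
That is 0.01251 m = 1.251 cm.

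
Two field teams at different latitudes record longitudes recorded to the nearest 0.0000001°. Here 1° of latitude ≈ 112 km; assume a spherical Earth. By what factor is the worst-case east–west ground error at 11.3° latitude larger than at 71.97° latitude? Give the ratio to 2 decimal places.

Rounding to 7 decimal places leaves the longitude within ±5e-08° of the true value.
At 11.3°: 5e-08° × 112000 × cos 11.3° = 5e-08 × 112000 × 0.9806 ≈ 0.0054914 m.
Error at 71.97° = 5e-08° × 112000 × cos 71.97° ≈ 0.0056 × 0.3095 = 0.0017333 m.
Ratio: 0.0054914 / 0.0017333 = cos 11.3° / cos 71.97° ≈ 3.1682.

3.17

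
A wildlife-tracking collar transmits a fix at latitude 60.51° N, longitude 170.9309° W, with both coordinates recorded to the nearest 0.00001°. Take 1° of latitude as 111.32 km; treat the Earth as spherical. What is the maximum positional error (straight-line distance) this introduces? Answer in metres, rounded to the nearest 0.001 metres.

Rounding to 5 decimal places leaves each coordinate within ±5e-06° of the true value.
North–south component: 5e-06° × 111320 = 0.5566 m.
E–W at 60.51°: 5e-06° × 111320 × cos 60.51° = 5e-06 × 111320 × 0.4923 ≈ 0.273998 m.
Worst case both components are at the extreme and orthogonal: √(0.5566² + 0.273998²) ≈ 0.620386 m.

0.620 metres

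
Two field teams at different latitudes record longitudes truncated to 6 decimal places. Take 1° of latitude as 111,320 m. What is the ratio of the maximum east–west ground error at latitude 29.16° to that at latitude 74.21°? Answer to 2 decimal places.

3.21

Truncating at 6 decimal places can drop up to a full unit in the last place, so the longitude may be off by as much as 1e-06°.
Error at 29.16° = 1e-06° × 111320 × cos 29.16° ≈ 0.11132 × 0.8733 = 0.097212 m.
Error at 74.21° = 1e-06° × 111320 × cos 74.21° ≈ 0.11132 × 0.2721 = 0.030292 m.
Ratio: 0.097212 / 0.030292 = cos 29.16° / cos 74.21° ≈ 3.2092.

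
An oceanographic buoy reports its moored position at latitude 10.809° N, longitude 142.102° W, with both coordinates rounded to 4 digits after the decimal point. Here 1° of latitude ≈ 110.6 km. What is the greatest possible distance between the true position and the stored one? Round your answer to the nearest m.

Rounding to 4 decimal places leaves each coordinate within ±5e-05° of the true value.
N–S: 5e-05° × 110600 m/° = 5.53 m.
E–W at 10.809°: 5e-05° × 110600 × cos 10.809° = 5e-05 × 110600 × 0.9823 ≈ 5.43189 m.
The two errors are perpendicular, so the maximum displacement is √(5.53² + 5.43189²) ≈ 7.75153 m.

8 m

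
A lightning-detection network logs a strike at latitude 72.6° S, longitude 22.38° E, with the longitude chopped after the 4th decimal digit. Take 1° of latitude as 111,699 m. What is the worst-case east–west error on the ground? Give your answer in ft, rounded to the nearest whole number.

Truncating at 4 decimal places can drop up to a full unit in the last place, so the longitude may be off by as much as 0.0001°.
Parallels shrink by cos φ, so at 72.6° a degree of longitude is 111699 × 0.2990 ≈ 33402.6 m.
East–west error: 0.0001° × 33402.6 m/° ≈ 3.34026 m.
Converting: 3.34026 m × 3.2808 ft/m ≈ 10.959 ft.

11 ft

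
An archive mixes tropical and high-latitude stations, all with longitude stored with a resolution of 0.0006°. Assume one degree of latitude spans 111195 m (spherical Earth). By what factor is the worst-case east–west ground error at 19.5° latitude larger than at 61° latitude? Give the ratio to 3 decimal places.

1.944

With a 0.0006° grid the true value lies within half a step, ±0.0006°/2 = ±0.0003°, of the stored one.
At 19.5°: 0.0003° × 111195 × cos 19.5° = 0.0003 × 111195 × 0.9426 ≈ 31.445 m.
Error at 61° = 0.0003° × 111195 × cos 61° ≈ 33.359 × 0.4848 = 16.173 m.
Ratio: 31.445 / 16.173 = cos 19.5° / cos 61° ≈ 1.9444.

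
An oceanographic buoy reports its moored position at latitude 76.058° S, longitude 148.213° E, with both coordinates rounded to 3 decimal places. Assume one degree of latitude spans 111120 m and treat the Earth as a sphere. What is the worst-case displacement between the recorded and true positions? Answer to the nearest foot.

Rounding to 3 decimal places leaves each coordinate within ±0.0005° of the true value.
Latitude error → 0.0005 × 111120 = 55.56 m along the meridian.
East–west component at 76.058°: 0.0005° × 111120 × cos 76.058° ≈ 0.0005 × 26773.2 ≈ 13.3866 m.
The two errors are perpendicular, so the maximum displacement is √(55.56² + 13.3866²) ≈ 57.1499 m.
In feet: 57.1499 m ÷ 0.3048 ≈ 187.5 ft.

187 feet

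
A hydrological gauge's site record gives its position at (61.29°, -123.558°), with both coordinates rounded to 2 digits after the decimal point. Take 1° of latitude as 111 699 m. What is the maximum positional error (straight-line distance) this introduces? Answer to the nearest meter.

620 meters

Rounding to 2 decimal places leaves each coordinate within ±0.005° of the true value.
Latitude error → 0.005 × 111699 = 558.495 m along the meridian.
E–W at 61.29°: 0.005° × 111699 × cos 61.29° = 0.005 × 111699 × 0.4804 ≈ 268.288 m.
The two errors are perpendicular, so the maximum displacement is √(558.495² + 268.288²) ≈ 619.593 m.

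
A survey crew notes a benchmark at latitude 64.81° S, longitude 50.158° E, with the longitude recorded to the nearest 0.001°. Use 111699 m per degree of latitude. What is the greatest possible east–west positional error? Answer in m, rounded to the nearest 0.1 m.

Rounding to 3 decimal places leaves the longitude within ±0.0005° of the true value.
At latitude 64.81° a degree of longitude spans 111699 m × cos 64.81° = 111699 × 0.4256 ≈ 47541.5 m.
So at most 0.0005° × 47541.5 ≈ 23.7707 m east–west.

23.8 m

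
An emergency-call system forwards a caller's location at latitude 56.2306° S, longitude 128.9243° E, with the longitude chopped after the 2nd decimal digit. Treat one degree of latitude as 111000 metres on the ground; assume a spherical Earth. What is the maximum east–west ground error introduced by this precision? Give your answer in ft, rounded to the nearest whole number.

Truncating at 2 decimal places can drop up to a full unit in the last place, so the longitude may be off by as much as 0.01°.
One degree of longitude at 56.2306° is 111000 × cos 56.2306° ≈ 111000 × 0.5559 = 61699.5 m.
Maximum E–W displacement: 0.01 × 61699.5 = 616.995 m.
Converting: 616.995 m × 3.2808 ft/m ≈ 2024.3 ft.

2024 ft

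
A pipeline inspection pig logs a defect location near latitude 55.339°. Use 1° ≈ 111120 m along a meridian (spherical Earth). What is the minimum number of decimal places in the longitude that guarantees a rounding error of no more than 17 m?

At 55.339° one degree of longitude covers 111120 × cos 55.339° ≈ 111120 × 0.5687 ≈ 63196.1 m.
Rounding to N decimal places gives at most 0.5 × 10⁻ᴺ degrees of error, i.e. 0.5 × 10⁻ᴺ × 63196.1 m.
Need 0.5 × 63196.1 × 10⁻ᴺ ≤ 17 → 10⁻ᴺ ≤ 5.380e-04, so N ≥ 3.27.
N = 3 would give 31.6 m (too coarse); N = 4 gives 3.16 m ≤ 17 m.

4 decimal places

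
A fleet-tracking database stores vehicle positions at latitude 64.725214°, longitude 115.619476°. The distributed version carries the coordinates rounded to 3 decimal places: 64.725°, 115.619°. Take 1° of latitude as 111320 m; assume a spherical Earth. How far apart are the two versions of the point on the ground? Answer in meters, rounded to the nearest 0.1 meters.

The latitude changed by +0.000214° and the longitude by +0.000476°.
N–S: 0.000214° × 111320 m/° = 23.8225 m.
E–W at 64.725°: 0.000476° × 111320 × cos 64.725° = 0.000476 × 111320 × 0.4270 ≈ 22.6241 m.
Hypotenuse of the two orthogonal shifts: √(23.8225² + 22.6241²) = 32.8536 m.

32.9 meters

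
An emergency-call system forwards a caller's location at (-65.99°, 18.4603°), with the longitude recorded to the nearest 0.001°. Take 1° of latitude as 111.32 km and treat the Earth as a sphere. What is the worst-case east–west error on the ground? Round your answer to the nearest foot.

Rounding to 3 decimal places leaves the longitude within ±0.0005° of the true value.
One degree of longitude at 65.99° is 111320 × cos 65.99° ≈ 111320 × 0.4069 = 45295.7 m.
Maximum E–W displacement: 0.0005 × 45295.7 = 22.6478 m.
Converting: 22.6478 m × 3.2808 ft/m ≈ 74.304 ft.

74 feet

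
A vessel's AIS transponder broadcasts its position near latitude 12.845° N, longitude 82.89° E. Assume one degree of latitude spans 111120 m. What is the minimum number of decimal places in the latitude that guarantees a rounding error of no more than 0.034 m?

7

One degree of latitude covers 111120 m.
With N decimal places the half-ulp bound is 0.5·10⁻ᴺ°, or 0.5·10⁻ᴺ × 111120 m on the ground.
Setting 55560 × 10⁻ᴺ ≤ 0.034 gives 10ᴺ ≥ 1.634e+06, i.e. N ≥ 6.21.
So 7 decimal places suffice (0.00556 m); 6 would allow up to 0.0556 m.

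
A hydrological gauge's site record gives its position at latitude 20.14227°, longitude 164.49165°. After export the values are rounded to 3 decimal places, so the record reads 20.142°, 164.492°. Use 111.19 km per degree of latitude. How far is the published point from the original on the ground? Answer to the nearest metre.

Δlat = 20.14227 − 20.142 = +0.00027°; Δlon = 164.49165 − 164.492 = -0.00035°.
North–south shift: 0.00027 × 111190 = 30.0213 m.
E–W at 20.142°: -0.00035° × 111190 × cos 20.142° = -0.00035 × 111190 × 0.9388 ≈ -36.5364 m.
Combined displacement = (30.0213² + 36.5364²)^½ ≈ 47.2884 m.

47 metres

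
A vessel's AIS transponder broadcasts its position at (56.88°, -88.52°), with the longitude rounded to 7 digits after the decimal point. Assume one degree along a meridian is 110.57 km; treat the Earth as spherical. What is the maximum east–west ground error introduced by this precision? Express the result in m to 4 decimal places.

Rounding to 7 decimal places leaves the longitude within ±5e-08° of the true value.
Parallels shrink by cos φ, so at 56.88° a degree of longitude is 110570 × 0.5464 ≈ 60414.8 m.
So at most 5e-08° × 60414.8 ≈ 0.00302074 m east–west.

0.0030 m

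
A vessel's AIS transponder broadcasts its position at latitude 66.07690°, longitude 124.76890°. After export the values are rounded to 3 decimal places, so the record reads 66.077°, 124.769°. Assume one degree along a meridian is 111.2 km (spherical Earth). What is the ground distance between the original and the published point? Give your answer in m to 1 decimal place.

12.0 m

The latitude changed by -0.00010° and the longitude by -0.00010°.
N–S: -0.00010° × 111200 m/° = -11.12 m.
East–west at this latitude: -0.00010° × 111200 × cos 66.077° ≈ -0.00010 × 45092.6 = -4.50926 m.
Hypotenuse of the two orthogonal shifts: √(11.12² + 4.50926²) = 11.9995 m.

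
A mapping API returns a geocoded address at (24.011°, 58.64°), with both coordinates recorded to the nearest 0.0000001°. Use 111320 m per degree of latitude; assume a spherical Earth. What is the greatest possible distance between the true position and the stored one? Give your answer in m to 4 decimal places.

0.0075 m

Rounding to 7 decimal places leaves each coordinate within ±5e-08° of the true value.
Latitude error → 5e-08 × 111320 = 0.005566 m along the meridian.
East–west component at 24.011°: 5e-08° × 111320 × cos 24.011° ≈ 5e-08 × 101687 ≈ 0.00508436 m.
The two errors are perpendicular, so the maximum displacement is √(0.005566² + 0.00508436²) ≈ 0.00753864 m.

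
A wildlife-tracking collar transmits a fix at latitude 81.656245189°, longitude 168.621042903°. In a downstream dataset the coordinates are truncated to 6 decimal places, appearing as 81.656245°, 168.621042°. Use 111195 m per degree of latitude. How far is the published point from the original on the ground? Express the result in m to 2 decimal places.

Δlat = 81.656245189 − 81.656245 = +0.000000189°; Δlon = 168.621042903 − 168.621042 = +0.000000903°.
North–south shift: 0.000000189 × 111195 = 0.0210159 m.
East–west at this latitude: 0.000000903° × 111195 × cos 81.6562° ≈ 0.000000903 × 16135.7 = 0.0145705 m.
Hypotenuse of the two orthogonal shifts: √(0.0210159² + 0.0145705²) = 0.0255728 m.

0.03 m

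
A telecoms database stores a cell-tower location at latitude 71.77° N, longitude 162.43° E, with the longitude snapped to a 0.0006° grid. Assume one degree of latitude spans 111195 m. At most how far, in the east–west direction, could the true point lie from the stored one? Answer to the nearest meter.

10 meters

With a 0.0006° grid the true value lies within half a step, ±0.0006°/2 = ±0.0003°, of the stored one.
One degree of longitude at 71.77° is 111195 × cos 71.77° ≈ 111195 × 0.3128 = 34785.4 m.
East–west error: 0.0003° × 34785.4 m/° ≈ 10.4356 m.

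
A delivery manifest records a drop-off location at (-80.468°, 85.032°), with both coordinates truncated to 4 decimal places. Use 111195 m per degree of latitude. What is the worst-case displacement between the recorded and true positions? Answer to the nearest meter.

11 meters

Truncating at 4 decimal places can drop up to a full unit in the last place, so each coordinate may be off by as much as 0.0001°.
N–S: 0.0001° × 111195 m/° = 11.1195 m.
E–W at 80.468°: 0.0001° × 111195 × cos 80.468° = 0.0001 × 111195 × 0.1656 ≈ 1.84137 m.
The two errors are perpendicular, so the maximum displacement is √(11.1195² + 1.84137²) ≈ 11.2709 m.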